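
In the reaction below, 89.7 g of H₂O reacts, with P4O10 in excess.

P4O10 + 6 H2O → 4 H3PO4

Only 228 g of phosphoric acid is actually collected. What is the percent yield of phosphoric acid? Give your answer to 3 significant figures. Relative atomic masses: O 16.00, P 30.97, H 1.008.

70.1 %

M(H2O) = 2(1.008) + 16.00 = 18.016 g/mol.
M(H3PO4) = 3(1.008) + 30.97 + 4(16.00) = 97.994 g/mol.
n(H2O) = 89.70 g / 18.016 g/mol = 4.979 mol.
From the equation the H2O:H3PO4 mole ratio is 6:4, so n(H3PO4) = 4.979 × 4/6 = 3.319 mol.
Mass of H3PO4 = 3.319 mol × 97.994 g/mol = 325.3 g.
This is the theoretical yield. Percent yield = 228 g / 325.3 g × 100% = 70.10%.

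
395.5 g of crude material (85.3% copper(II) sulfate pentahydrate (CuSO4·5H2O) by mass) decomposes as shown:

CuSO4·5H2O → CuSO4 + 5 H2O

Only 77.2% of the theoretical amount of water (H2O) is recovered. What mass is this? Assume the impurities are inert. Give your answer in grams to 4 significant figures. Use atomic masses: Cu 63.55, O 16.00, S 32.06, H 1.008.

93.96 g

Pure CuSO4·5H2O available = 395.5 g × 0.853 = 337.36 g.
M(CuSO4·5H2O) = 63.55 + 32.06 + 9(16.00) + 10(1.008) = 249.69 g/mol.
M(H2O) = 2(1.008) + 16.00 = 18.016 g/mol.
n(CuSO4·5H2O) = 337.36 g / 249.69 g/mol = 1.3511 mol.
From the equation the CuSO4·5H2O:H2O mole ratio is 1:5, so n(H2O) = 1.3511 × 5/1 = 6.7556 mol.
Mass of H2O = 6.7556 mol × 18.016 g/mol = 121.71 g.
Actual mass collected = 121.71 g × 0.772 = 93.959 g.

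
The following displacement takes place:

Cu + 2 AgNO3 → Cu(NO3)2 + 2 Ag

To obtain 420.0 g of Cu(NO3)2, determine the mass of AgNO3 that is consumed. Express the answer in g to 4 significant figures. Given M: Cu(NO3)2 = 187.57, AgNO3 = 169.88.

n(Cu(NO3)2) = 420.00 g / 187.57 g/mol = 2.2392 mol.
From the equation the Cu(NO3)2:AgNO3 mole ratio is 1:2, so n(AgNO3) = 2.2392 × 2/1 = 4.4783 mol.
Mass of AgNO3 = 4.4783 mol × 169.88 g/mol = 760.78 g.

760.8 g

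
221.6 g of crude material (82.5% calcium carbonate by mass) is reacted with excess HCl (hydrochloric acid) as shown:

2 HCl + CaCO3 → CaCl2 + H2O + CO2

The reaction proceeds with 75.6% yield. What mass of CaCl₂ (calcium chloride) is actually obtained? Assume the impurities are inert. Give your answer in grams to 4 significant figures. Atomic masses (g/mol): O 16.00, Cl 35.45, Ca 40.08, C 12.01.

153.2 g

Pure CaCO3 available = 221.6 g × 0.825 = 182.82 g.
M(CaCO3) = 40.08 + 12.01 + 3(16.00) = 100.09 g/mol.
M(CaCl2) = 40.08 + 2(35.45) = 110.98 g/mol.
n(CaCO3) = 182.82 g / 100.09 g/mol = 1.8266 mol.
From the equation the CaCO3:CaCl2 mole ratio is 1:1, so n(CaCl2) = 1.8266 × 1/1 = 1.8266 mol.
Mass of CaCl2 = 1.8266 mol × 110.98 g/mol = 202.71 g.
Actual mass collected = 202.71 g × 0.756 = 153.25 g.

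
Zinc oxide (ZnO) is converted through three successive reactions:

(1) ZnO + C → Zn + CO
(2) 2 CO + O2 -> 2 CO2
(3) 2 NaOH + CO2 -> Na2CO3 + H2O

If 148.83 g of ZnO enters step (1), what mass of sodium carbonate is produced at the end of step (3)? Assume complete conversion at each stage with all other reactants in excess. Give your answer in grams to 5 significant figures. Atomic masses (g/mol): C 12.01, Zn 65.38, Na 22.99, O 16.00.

193.84 g

M(ZnO) = 65.38 + 16.00 = 81.38 g/mol.
M(Na2CO3) = 2(22.99) + 12.01 + 3(16.00) = 105.99 g/mol.
n(ZnO) = 148.83 / 81.38 = 1.82883 mol.
Reaction (1): ZnO→CO ratio 1:1 ⇒ n(CO) = 1.82883 mol.
Reaction (2): CO→CO2 ratio 2:2 ⇒ n(CO2) = 1.82883 mol.
Reaction (3): CO2→Na2CO3 ratio 1:1 ⇒ n(Na2CO3) = 1.82883 mol.
Mass of Na2CO3 = 1.82883 × 105.99 = 193.837 g.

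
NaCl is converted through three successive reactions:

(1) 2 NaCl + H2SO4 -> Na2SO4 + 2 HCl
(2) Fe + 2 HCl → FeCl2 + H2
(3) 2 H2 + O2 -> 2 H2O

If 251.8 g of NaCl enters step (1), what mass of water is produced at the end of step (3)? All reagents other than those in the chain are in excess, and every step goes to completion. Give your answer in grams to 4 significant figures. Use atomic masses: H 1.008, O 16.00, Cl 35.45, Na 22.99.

M(NaCl) = 22.99 + 35.45 = 58.44 g/mol.
M(H2O) = 2(1.008) + 16.00 = 18.016 g/mol.
n(NaCl) = 251.8 / 58.44 = 4.3087 mol.
Reaction (1): NaCl→HCl ratio 2:2 ⇒ n(HCl) = 4.3087 mol.
Reaction (2): HCl→H2 ratio 2:1 ⇒ n(H2) = 2.1543 mol.
Reaction (3): H2→H2O ratio 2:2 ⇒ n(H2O) = 2.1543 mol.
Mass of H2O = 2.1543 × 18.016 = 38.813 g.

38.81 g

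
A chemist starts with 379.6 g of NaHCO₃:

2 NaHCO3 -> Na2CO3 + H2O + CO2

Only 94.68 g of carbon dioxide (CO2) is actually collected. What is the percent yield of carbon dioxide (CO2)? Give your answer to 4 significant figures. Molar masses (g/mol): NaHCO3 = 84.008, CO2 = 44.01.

95.22 %

n(NaHCO3) = 379.60 g / 84.008 g/mol = 4.5186 mol.
From the equation the NaHCO3:CO2 mole ratio is 2:1, so n(CO2) = 4.5186 × 1/2 = 2.2593 mol.
Mass of CO2 = 2.2593 mol × 44.01 g/mol = 99.432 g.
This is the theoretical yield. Percent yield = 94.68 g / 99.432 g × 100% = 95.221%.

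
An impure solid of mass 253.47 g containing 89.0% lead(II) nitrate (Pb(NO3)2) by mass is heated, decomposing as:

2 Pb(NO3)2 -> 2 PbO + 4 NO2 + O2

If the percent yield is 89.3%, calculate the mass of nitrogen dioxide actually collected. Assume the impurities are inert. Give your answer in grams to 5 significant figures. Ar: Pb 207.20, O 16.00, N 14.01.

Pure Pb(NO3)2 available = 253.47 g × 0.890 = 225.588 g.
M(Pb(NO3)2) = 207.20 + 2(14.01) + 6(16.00) = 331.22 g/mol.
M(NO2) = 14.01 + 2(16.00) = 46.01 g/mol.
n(Pb(NO3)2) = 225.588 g / 331.22 g/mol = 0.681083 mol.
From the equation the Pb(NO3)2:NO2 mole ratio is 2:4, so n(NO2) = 0.681083 × 4/2 = 1.36217 mol.
Mass of NO2 = 1.36217 mol × 46.01 g/mol = 62.6733 g.
Actual mass collected = 62.6733 g × 0.893 = 55.9672 g.

55.967 g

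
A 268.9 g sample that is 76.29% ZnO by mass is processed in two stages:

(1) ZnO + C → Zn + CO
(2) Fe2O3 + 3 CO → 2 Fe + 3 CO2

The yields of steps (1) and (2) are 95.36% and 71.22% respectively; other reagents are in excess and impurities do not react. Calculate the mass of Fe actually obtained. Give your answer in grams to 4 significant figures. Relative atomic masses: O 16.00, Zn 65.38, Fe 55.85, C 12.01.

63.74 g

Pure ZnO = 268.9 × 0.7629 = 205.14 g.
M(ZnO) = 65.38 + 16.00 = 81.38 g/mol.
M(Fe) = 55.85 g/mol.
n(ZnO) = 205.14 / 81.38 = 2.5208 mol.
Step 1 (ZnO:CO = 1:1): theoretical n(CO) = 2.5208 mol; at 95.36% yield, n(CO) = 2.4038 mol.
Step 2 (CO:Fe = 3:2): theoretical n(Fe) = 1.6026 mol, so theoretical mass = 1.6026 × 55.85 = 89.503 g.
At 71.22% yield, actual mass of Fe = 89.503 × 0.7122 = 63.744 g.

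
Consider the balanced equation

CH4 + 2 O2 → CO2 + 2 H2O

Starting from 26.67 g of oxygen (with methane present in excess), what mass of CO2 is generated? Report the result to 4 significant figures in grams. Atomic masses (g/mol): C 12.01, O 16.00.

18.34 g

M(O2) = 2(16.00) = 32.00 g/mol.
M(CO2) = 12.01 + 2(16.00) = 44.01 g/mol.
n(O2) = 26.670 g / 32.00 g/mol = 0.83344 mol.
From the equation the O2:CO2 mole ratio is 2:1, so n(CO2) = 0.83344 × 1/2 = 0.41672 mol.
Mass of CO2 = 0.41672 mol × 44.01 g/mol = 18.340 g.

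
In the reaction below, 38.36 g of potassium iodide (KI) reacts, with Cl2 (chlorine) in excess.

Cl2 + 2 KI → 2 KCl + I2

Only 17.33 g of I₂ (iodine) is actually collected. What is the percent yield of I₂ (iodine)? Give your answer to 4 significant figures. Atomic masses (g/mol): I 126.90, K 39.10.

59.10 %

M(KI) = 39.10 + 126.90 = 166.00 g/mol.
M(I2) = 2(126.90) = 253.80 g/mol.
n(KI) = 38.360 g / 166.00 g/mol = 0.23108 mol.
From the equation the KI:I2 mole ratio is 2:1, so n(I2) = 0.23108 × 1/2 = 0.11554 mol.
Mass of I2 = 0.11554 mol × 253.80 g/mol = 29.325 g.
This is the theoretical yield. Percent yield = 17.33 g / 29.325 g × 100% = 59.097%.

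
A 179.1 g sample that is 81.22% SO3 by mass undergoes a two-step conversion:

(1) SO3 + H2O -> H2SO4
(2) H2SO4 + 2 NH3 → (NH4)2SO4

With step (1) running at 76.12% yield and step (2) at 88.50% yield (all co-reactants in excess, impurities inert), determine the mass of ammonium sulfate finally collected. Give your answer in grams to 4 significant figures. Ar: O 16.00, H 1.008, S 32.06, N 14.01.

161.7 g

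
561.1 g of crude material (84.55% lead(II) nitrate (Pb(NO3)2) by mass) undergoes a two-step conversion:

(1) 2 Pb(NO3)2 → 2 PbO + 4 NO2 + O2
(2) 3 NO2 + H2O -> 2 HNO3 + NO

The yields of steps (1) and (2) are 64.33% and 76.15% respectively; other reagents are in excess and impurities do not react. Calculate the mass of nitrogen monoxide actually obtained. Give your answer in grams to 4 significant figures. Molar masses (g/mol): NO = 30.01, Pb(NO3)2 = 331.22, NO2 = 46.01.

14.04 g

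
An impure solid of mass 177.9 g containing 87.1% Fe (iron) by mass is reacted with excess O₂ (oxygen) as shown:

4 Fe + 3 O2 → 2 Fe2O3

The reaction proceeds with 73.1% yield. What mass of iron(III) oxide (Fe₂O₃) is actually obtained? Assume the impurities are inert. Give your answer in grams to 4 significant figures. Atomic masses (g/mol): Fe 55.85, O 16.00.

Pure Fe available = 177.9 g × 0.871 = 154.95 g.
M(Fe) = 55.85 g/mol.
M(Fe2O3) = 2(55.85) + 3(16.00) = 159.70 g/mol.
n(Fe) = 154.95 g / 55.85 g/mol = 2.7744 mol.
From the equation the Fe:Fe2O3 mole ratio is 4:2, so n(Fe2O3) = 2.7744 × 2/4 = 1.3872 mol.
Mass of Fe2O3 = 1.3872 mol × 159.70 g/mol = 221.54 g.
Actual mass collected = 221.54 g × 0.731 = 161.94 g.

161.9 g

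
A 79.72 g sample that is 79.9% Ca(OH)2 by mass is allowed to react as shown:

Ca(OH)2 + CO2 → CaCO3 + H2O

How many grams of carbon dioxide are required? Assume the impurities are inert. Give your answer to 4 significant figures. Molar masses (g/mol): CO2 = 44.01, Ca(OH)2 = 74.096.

37.83 g

Mass of pure Ca(OH)2 = 79.72 g × 0.799 = 63.696 g.
n(Ca(OH)2) = 63.696 g / 74.096 g/mol = 0.85965 mol.
From the equation the Ca(OH)2:CO2 mole ratio is 1:1, so n(CO2) = 0.85965 × 1/1 = 0.85965 mol.
Mass of CO2 = 0.85965 mol × 44.01 g/mol = 37.833 g.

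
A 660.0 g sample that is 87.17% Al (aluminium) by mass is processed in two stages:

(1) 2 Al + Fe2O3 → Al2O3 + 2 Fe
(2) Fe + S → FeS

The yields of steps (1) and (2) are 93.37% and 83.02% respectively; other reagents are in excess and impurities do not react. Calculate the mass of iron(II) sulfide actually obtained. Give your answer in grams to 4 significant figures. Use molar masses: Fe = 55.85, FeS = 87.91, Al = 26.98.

Pure Al = 660.0 × 0.8717 = 575.32 g.
n(Al) = 575.32 / 26.98 = 21.324 mol.
Step 1 (Al:Fe = 2:2): theoretical n(Fe) = 21.324 mol; at 93.37% yield, n(Fe) = 19.910 mol.
Step 2 (Fe:FeS = 1:1): theoretical n(FeS) = 19.910 mol, so theoretical mass = 19.910 × 87.91 = 1750.3 g.
At 83.02% yield, actual mass of FeS = 1750.3 × 0.8302 = 1453.1 g.

1453 g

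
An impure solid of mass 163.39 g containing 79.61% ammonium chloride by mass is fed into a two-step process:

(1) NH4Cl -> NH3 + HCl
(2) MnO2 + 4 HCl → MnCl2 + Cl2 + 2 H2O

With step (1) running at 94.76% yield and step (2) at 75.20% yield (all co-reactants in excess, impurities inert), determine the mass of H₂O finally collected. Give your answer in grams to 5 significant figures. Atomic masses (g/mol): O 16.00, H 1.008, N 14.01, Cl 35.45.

Pure NH4Cl = 163.39 × 0.7961 = 130.075 g.
M(NH4Cl) = 14.01 + 4(1.008) + 35.45 = 53.492 g/mol.
M(H2O) = 2(1.008) + 16.00 = 18.016 g/mol.
n(NH4Cl) = 130.075 / 53.492 = 2.43167 mol.
Step 1 (NH4Cl:HCl = 1:1): theoretical n(HCl) = 2.43167 mol; at 94.76% yield, n(HCl) = 2.30425 mol.
Step 2 (HCl:H2O = 4:2): theoretical n(H2O) = 1.15212 mol, so theoretical mass = 1.15212 × 18.016 = 20.7567 g.
At 75.20% yield, actual mass of H2O = 20.7567 × 0.7520 = 15.6090 g.

15.609 g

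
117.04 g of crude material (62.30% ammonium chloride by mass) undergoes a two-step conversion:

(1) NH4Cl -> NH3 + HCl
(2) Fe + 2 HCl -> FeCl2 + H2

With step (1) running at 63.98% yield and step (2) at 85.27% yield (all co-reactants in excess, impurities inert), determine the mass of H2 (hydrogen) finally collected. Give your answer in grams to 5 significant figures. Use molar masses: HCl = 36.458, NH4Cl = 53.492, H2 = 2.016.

0.74961 g

Pure NH4Cl = 117.04 × 0.6230 = 72.9159 g.
n(NH4Cl) = 72.9159 / 53.492 = 1.36312 mol.
Step 1 (NH4Cl:HCl = 1:1): theoretical n(HCl) = 1.36312 mol; at 63.98% yield, n(HCl) = 0.872123 mol.
Step 2 (HCl:H2 = 2:1): theoretical n(H2) = 0.436062 mol, so theoretical mass = 0.436062 × 2.016 = 0.879100 g.
At 85.27% yield, actual mass of H2 = 0.879100 × 0.8527 = 0.749609 g.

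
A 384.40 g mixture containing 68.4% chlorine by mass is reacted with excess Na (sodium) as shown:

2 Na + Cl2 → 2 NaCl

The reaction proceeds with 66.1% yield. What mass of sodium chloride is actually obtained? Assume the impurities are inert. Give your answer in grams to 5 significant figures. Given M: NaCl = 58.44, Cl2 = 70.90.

Pure Cl2 available = 384.40 g × 0.684 = 262.930 g.
n(Cl2) = 262.930 g / 70.90 g/mol = 3.70846 mol.
From the equation the Cl2:NaCl mole ratio is 1:2, so n(NaCl) = 3.70846 × 2/1 = 7.41691 mol.
Mass of NaCl = 7.41691 mol × 58.44 g/mol = 433.444 g.
Actual mass collected = 433.444 g × 0.661 = 286.507 g.

286.51 g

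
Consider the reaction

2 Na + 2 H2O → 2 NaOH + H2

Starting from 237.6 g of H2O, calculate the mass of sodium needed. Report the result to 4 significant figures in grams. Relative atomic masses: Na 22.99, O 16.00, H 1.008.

M(H2O) = 2(1.008) + 16.00 = 18.016 g/mol.
M(Na) = 22.99 g/mol.
n(H2O) = 237.60 g / 18.016 g/mol = 13.188 mol.
From the equation the H2O:Na mole ratio is 2:2, so n(Na) = 13.188 × 2/2 = 13.188 mol.
Mass of Na = 13.188 mol × 22.99 g/mol = 303.20 g.

303.2 g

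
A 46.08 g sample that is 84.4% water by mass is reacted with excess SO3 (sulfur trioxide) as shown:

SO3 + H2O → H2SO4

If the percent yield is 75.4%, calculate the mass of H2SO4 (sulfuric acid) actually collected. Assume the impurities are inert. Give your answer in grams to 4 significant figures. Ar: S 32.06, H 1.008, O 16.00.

159.6 g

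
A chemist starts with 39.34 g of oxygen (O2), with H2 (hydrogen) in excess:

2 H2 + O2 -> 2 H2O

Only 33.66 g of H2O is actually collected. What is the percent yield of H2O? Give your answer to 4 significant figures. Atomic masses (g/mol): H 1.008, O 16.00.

M(O2) = 2(16.00) = 32.00 g/mol.
M(H2O) = 2(1.008) + 16.00 = 18.016 g/mol.
n(O2) = 39.340 g / 32.00 g/mol = 1.2294 mol.
From the equation the O2:H2O mole ratio is 1:2, so n(H2O) = 1.2294 × 2/1 = 2.4588 mol.
Mass of H2O = 2.4588 mol × 18.016 g/mol = 44.297 g.
This is the theoretical yield. Percent yield = 33.66 g / 44.297 g × 100% = 75.987%.

75.99 %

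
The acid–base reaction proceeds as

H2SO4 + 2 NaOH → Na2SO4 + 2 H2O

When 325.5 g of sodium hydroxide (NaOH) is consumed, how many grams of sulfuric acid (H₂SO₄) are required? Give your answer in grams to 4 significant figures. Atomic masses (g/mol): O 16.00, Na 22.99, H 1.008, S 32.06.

M(NaOH) = 22.99 + 16.00 + 1.008 = 39.998 g/mol.
M(H2SO4) = 2(1.008) + 32.06 + 4(16.00) = 98.076 g/mol.
n(NaOH) = 325.50 g / 39.998 g/mol = 8.1379 mol.
From the equation the NaOH:H2SO4 mole ratio is 2:1, so n(H2SO4) = 8.1379 × 1/2 = 4.0690 mol.
Mass of H2SO4 = 4.0690 mol × 98.076 g/mol = 399.07 g.

399.1 g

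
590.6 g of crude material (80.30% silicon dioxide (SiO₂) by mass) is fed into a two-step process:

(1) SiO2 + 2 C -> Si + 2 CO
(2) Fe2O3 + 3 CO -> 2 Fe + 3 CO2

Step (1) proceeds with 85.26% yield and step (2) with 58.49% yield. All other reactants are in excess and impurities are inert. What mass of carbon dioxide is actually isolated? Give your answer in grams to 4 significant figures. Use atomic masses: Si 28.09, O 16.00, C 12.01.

346.4 g

Pure SiO2 = 590.6 × 0.8030 = 474.25 g.
M(SiO2) = 28.09 + 2(16.00) = 60.09 g/mol.
M(CO2) = 12.01 + 2(16.00) = 44.01 g/mol.
n(SiO2) = 474.25 / 60.09 = 7.8924 mol.
Step 1 (SiO2:CO = 1:2): theoretical n(CO) = 15.785 mol; at 85.26% yield, n(CO) = 13.458 mol.
Step 2 (CO:CO2 = 3:3): theoretical n(CO2) = 13.458 mol, so theoretical mass = 13.458 × 44.01 = 592.29 g.
At 58.49% yield, actual mass of CO2 = 592.29 × 0.5849 = 346.43 g.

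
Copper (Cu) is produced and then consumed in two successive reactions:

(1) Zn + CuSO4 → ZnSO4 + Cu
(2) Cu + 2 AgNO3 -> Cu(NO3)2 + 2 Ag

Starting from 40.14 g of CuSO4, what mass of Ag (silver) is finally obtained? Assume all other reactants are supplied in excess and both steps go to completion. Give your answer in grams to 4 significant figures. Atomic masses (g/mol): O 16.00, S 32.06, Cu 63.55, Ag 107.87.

54.26 g

M(CuSO4) = 63.55 + 32.06 + 4(16.00) = 159.61 g/mol.
M(Ag) = 107.87 g/mol.
n(CuSO4) = 40.140 / 159.61 = 0.25149 mol.
Step 1 gives a 1:1 ratio of CuSO4 to Cu, so n(Cu) = 0.25149 mol.
In step 2 the Cu:Ag ratio is 1:2, so n(Ag) = 0.50298 mol.
Mass of Ag = 0.50298 × 107.87 = 54.256 g.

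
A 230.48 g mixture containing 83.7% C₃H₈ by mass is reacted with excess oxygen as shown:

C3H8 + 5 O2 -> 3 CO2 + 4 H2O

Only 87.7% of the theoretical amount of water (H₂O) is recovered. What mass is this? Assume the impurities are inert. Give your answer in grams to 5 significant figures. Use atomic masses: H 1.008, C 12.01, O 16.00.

Pure C3H8 available = 230.48 g × 0.837 = 192.912 g.
M(C3H8) = 3(12.01) + 8(1.008) = 44.094 g/mol.
M(H2O) = 2(1.008) + 16.00 = 18.016 g/mol.
n(C3H8) = 192.912 g / 44.094 g/mol = 4.37501 mol.
From the equation the C3H8:H2O mole ratio is 1:4, so n(H2O) = 4.37501 × 4/1 = 17.5000 mol.
Mass of H2O = 17.5000 mol × 18.016 g/mol = 315.281 g.
Actual mass collected = 315.281 g × 0.877 = 276.501 g.

276.50 g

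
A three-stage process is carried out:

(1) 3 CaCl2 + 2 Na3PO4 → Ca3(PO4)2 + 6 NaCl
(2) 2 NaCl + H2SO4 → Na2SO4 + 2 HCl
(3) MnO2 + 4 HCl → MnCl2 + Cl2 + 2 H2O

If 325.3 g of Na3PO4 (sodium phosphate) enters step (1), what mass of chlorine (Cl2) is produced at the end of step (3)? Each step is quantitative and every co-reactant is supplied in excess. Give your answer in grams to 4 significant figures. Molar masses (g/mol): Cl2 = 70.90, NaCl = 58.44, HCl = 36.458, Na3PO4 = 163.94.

n(Na3PO4) = 325.3 / 163.94 = 1.9843 mol.
Reaction (1): Na3PO4→NaCl ratio 2:6 ⇒ n(NaCl) = 5.9528 mol.
Reaction (2): NaCl→HCl ratio 2:2 ⇒ n(HCl) = 5.9528 mol.
Reaction (3): HCl→Cl2 ratio 4:1 ⇒ n(Cl2) = 1.4882 mol.
Mass of Cl2 = 1.4882 × 70.90 = 105.51 g.

105.5 g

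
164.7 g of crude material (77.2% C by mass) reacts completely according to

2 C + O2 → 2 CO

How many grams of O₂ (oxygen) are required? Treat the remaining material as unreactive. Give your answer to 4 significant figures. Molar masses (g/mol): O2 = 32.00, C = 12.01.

Mass of pure C = 164.7 g × 0.772 = 127.15 g.
n(C) = 127.15 g / 12.01 g/mol = 10.587 mol.
From the equation the C:O2 mole ratio is 2:1, so n(O2) = 10.587 × 1/2 = 5.2934 mol.
Mass of O2 = 5.2934 mol × 32.00 g/mol = 169.39 g.

169.4 g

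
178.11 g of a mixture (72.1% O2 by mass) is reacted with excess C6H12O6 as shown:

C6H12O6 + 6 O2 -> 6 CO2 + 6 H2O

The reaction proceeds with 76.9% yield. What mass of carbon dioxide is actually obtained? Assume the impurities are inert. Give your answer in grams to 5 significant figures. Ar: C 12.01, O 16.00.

135.82 g

Pure O2 available = 178.11 g × 0.721 = 128.417 g.
M(O2) = 2(16.00) = 32.00 g/mol.
M(CO2) = 12.01 + 2(16.00) = 44.01 g/mol.
n(O2) = 128.417 g / 32.00 g/mol = 4.01304 mol.
From the equation the O2:CO2 mole ratio is 6:6, so n(CO2) = 4.01304 × 6/6 = 4.01304 mol.
Mass of CO2 = 4.01304 mol × 44.01 g/mol = 176.614 g.
Actual mass collected = 176.614 g × 0.769 = 135.816 g.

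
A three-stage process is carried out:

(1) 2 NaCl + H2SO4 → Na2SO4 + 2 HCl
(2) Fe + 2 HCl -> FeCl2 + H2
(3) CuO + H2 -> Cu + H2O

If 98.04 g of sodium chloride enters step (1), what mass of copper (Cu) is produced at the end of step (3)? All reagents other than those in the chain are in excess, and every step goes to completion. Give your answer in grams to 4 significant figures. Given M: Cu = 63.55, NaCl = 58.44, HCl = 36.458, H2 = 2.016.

n(NaCl) = 98.04 / 58.44 = 1.6776 mol.
Reaction (1): NaCl→HCl ratio 2:2 ⇒ n(HCl) = 1.6776 mol.
Reaction (2): HCl→H2 ratio 2:1 ⇒ n(H2) = 0.83881 mol.
Reaction (3): H2→Cu ratio 1:1 ⇒ n(Cu) = 0.83881 mol.
Mass of Cu = 0.83881 × 63.55 = 53.306 g.

53.31 g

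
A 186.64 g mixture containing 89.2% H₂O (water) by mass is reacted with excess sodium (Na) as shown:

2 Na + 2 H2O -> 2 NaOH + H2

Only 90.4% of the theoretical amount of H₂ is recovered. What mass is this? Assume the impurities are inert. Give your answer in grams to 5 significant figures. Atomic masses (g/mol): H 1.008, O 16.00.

Pure H2O available = 186.64 g × 0.892 = 166.483 g.
M(H2O) = 2(1.008) + 16.00 = 18.016 g/mol.
M(H2) = 2(1.008) = 2.016 g/mol.
n(H2O) = 166.483 g / 18.016 g/mol = 9.24083 mol.
From the equation the H2O:H2 mole ratio is 2:1, so n(H2) = 9.24083 × 1/2 = 4.62042 mol.
Mass of H2 = 4.62042 mol × 2.016 g/mol = 9.31476 g.
Actual mass collected = 9.31476 g × 0.904 = 8.42054 g.

8.4205 g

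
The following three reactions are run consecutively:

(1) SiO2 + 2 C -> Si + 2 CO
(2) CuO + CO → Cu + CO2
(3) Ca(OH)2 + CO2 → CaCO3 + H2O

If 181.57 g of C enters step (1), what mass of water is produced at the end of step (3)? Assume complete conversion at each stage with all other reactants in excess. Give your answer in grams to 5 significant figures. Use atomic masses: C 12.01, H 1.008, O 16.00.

M(C) = 12.01 g/mol.
M(H2O) = 2(1.008) + 16.00 = 18.016 g/mol.
n(C) = 181.57 / 12.01 = 15.1182 mol.
Reaction (1): C→CO ratio 2:2 ⇒ n(CO) = 15.1182 mol.
Reaction (2): CO→CO2 ratio 1:1 ⇒ n(CO2) = 15.1182 mol.
Reaction (3): CO2→H2O ratio 1:1 ⇒ n(H2O) = 15.1182 mol.
Mass of H2O = 15.1182 × 18.016 = 272.370 g.

272.37 g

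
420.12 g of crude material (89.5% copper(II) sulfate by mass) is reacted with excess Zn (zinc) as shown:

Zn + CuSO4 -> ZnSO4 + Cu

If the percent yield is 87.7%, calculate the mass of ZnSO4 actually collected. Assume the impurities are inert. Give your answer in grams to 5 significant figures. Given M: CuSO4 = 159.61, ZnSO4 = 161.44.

333.54 g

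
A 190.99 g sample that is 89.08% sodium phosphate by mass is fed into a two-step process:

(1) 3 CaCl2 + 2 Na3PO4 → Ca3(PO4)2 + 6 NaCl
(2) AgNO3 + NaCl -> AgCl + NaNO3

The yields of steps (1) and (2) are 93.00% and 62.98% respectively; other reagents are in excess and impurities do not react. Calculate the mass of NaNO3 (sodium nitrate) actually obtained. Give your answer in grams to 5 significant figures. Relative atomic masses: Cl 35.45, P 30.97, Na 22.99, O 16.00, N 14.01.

Pure Na3PO4 = 190.99 × 0.8908 = 170.134 g.
M(Na3PO4) = 3(22.99) + 30.97 + 4(16.00) = 163.94 g/mol.
M(NaNO3) = 22.99 + 14.01 + 3(16.00) = 85.00 g/mol.
n(Na3PO4) = 170.134 / 163.94 = 1.03778 mol.
Step 1 (Na3PO4:NaCl = 2:6): theoretical n(NaCl) = 3.11334 mol; at 93.00% yield, n(NaCl) = 2.89541 mol.
Step 2 (NaCl:NaNO3 = 1:1): theoretical n(NaNO3) = 2.89541 mol, so theoretical mass = 2.89541 × 85.00 = 246.110 g.
At 62.98% yield, actual mass of NaNO3 = 246.110 × 0.6298 = 155.000 g.

155.00 g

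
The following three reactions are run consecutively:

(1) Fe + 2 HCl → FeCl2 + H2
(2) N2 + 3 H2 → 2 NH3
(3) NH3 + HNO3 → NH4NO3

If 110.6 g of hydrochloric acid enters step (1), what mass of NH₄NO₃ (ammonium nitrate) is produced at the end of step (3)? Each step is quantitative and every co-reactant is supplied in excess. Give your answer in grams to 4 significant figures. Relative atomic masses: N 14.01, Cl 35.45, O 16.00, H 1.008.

80.95 g

M(HCl) = 1.008 + 35.45 = 36.458 g/mol.
M(NH4NO3) = 2(14.01) + 4(1.008) + 3(16.00) = 80.052 g/mol.
n(HCl) = 110.6 / 36.458 = 3.0336 mol.
Reaction (1): HCl→H2 ratio 2:1 ⇒ n(H2) = 1.5168 mol.
Reaction (2): H2→NH3 ratio 3:2 ⇒ n(NH3) = 1.0112 mol.
Reaction (3): NH3→NH4NO3 ratio 1:1 ⇒ n(NH4NO3) = 1.0112 mol.
Mass of NH4NO3 = 1.0112 × 80.052 = 80.949 g.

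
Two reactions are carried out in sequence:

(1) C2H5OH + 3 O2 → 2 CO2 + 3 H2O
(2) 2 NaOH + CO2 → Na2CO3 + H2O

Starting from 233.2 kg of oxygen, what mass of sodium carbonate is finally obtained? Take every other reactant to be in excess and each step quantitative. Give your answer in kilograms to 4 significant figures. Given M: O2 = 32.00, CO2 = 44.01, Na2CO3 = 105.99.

233.2 kg = 233200 g.
n(O2) = 233200 / 32.00 = 7287.5 mol.
Step 1 gives a 3:2 ratio of O2 to CO2, so n(CO2) = 4858.3 mol.
In step 2 the CO2:Na2CO3 ratio is 1:1, so n(Na2CO3) = 4858.3 mol.
Mass of Na2CO3 = 4858.3 × 105.99 = 514930 g = 514.9 kg.

514.9 kg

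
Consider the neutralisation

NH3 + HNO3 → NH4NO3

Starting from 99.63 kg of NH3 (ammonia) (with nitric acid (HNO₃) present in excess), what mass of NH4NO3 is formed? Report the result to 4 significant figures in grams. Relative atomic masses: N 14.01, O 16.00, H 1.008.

M(NH3) = 14.01 + 3(1.008) = 17.034 g/mol.
M(NH4NO3) = 2(14.01) + 4(1.008) + 3(16.00) = 80.052 g/mol.
Convert: 99.63 kg = 99630 g.
n(NH3) = 99630 g / 17.034 g/mol = 5848.9 mol.
From the equation the NH3:NH4NO3 mole ratio is 1:1, so n(NH4NO3) = 5848.9 × 1/1 = 5848.9 mol.
Mass of NH4NO3 = 5848.9 mol × 80.052 g/mol = 468220 g.

468200 g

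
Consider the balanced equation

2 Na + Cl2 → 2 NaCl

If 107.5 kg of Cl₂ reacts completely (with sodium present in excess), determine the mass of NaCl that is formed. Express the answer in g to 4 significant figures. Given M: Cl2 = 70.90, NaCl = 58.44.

177200 g

Convert: 107.5 kg = 107500 g.
n(Cl2) = 107500 g / 70.90 g/mol = 1516.2 mol.
From the equation the Cl2:NaCl mole ratio is 1:2, so n(NaCl) = 1516.2 × 2/1 = 3032.4 mol.
Mass of NaCl = 3032.4 mol × 58.44 g/mol = 177220 g.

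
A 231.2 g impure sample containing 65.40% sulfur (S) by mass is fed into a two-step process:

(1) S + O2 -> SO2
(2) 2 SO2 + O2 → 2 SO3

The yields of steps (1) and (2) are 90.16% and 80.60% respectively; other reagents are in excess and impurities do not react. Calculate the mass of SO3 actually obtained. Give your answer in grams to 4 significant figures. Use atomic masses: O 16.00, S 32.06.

274.4 g

Pure S = 231.2 × 0.6540 = 151.20 g.
M(S) = 32.06 g/mol.
M(SO3) = 32.06 + 3(16.00) = 80.06 g/mol.
n(S) = 151.20 / 32.06 = 4.7163 mol.
Step 1 (S:SO2 = 1:1): theoretical n(SO2) = 4.7163 mol; at 90.16% yield, n(SO2) = 4.2522 mol.
Step 2 (SO2:SO3 = 2:2): theoretical n(SO3) = 4.2522 mol, so theoretical mass = 4.2522 × 80.06 = 340.43 g.
At 80.60% yield, actual mass of SO3 = 340.43 × 0.8060 = 274.39 g.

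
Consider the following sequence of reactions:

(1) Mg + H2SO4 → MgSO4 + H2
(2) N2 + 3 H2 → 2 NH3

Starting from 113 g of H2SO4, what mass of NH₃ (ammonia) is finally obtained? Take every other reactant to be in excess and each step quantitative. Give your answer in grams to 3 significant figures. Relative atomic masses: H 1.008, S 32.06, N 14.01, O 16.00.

M(H2SO4) = 2(1.008) + 32.06 + 4(16.00) = 98.076 g/mol.
M(NH3) = 14.01 + 3(1.008) = 17.034 g/mol.
n(H2SO4) = 113.0 / 98.076 = 1.152 mol.
Step 1 gives a 1:1 ratio of H2SO4 to H2, so n(H2) = 1.152 mol.
In step 2 the H2:NH3 ratio is 3:2, so n(NH3) = 0.7681 mol.
Mass of NH3 = 0.7681 × 17.034 = 13.08 g.

13.1 g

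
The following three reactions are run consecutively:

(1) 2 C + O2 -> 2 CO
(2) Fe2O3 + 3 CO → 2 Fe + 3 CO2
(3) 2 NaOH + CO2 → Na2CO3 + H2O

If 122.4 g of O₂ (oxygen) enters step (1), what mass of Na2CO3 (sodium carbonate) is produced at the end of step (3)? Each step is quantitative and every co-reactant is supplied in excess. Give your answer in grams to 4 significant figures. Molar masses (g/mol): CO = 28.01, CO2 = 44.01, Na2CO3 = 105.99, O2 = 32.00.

810.8 g

n(O2) = 122.4 / 32.00 = 3.8250 mol.
Reaction (1): O2→CO ratio 1:2 ⇒ n(CO) = 7.6500 mol.
Reaction (2): CO→CO2 ratio 3:3 ⇒ n(CO2) = 7.6500 mol.
Reaction (3): CO2→Na2CO3 ratio 1:1 ⇒ n(Na2CO3) = 7.6500 mol.
Mass of Na2CO3 = 7.6500 × 105.99 = 810.82 g.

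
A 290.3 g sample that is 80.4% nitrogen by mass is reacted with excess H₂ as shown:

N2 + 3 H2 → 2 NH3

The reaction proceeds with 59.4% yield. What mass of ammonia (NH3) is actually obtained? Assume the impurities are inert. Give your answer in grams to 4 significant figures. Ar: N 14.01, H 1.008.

Pure N2 available = 290.3 g × 0.804 = 233.40 g.
M(N2) = 2(14.01) = 28.02 g/mol.
M(NH3) = 14.01 + 3(1.008) = 17.034 g/mol.
n(N2) = 233.40 g / 28.02 g/mol = 8.3298 mol.
From the equation the N2:NH3 mole ratio is 1:2, so n(NH3) = 8.3298 × 2/1 = 16.660 mol.
Mass of NH3 = 16.660 mol × 17.034 g/mol = 283.78 g.
Actual mass collected = 283.78 g × 0.594 = 168.57 g.

168.6 g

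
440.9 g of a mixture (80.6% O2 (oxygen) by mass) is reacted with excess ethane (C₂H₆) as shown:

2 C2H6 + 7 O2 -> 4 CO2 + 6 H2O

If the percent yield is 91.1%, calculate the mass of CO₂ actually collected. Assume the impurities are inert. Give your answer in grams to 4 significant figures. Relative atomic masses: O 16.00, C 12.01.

Pure O2 available = 440.9 g × 0.806 = 355.37 g.
M(O2) = 2(16.00) = 32.00 g/mol.
M(CO2) = 12.01 + 2(16.00) = 44.01 g/mol.
n(O2) = 355.37 g / 32.00 g/mol = 11.105 mol.
From the equation the O2:CO2 mole ratio is 7:4, so n(CO2) = 11.105 × 4/7 = 6.3458 mol.
Mass of CO2 = 6.3458 mol × 44.01 g/mol = 279.28 g.
Actual mass collected = 279.28 g × 0.911 = 254.42 g.

254.4 g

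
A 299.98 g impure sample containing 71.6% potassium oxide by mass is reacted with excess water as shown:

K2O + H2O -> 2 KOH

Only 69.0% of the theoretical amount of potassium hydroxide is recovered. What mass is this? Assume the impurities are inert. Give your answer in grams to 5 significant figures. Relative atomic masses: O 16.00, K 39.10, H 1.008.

Pure K2O available = 299.98 g × 0.716 = 214.786 g.
M(K2O) = 2(39.10) + 16.00 = 94.20 g/mol.
M(KOH) = 39.10 + 16.00 + 1.008 = 56.108 g/mol.
n(K2O) = 214.786 g / 94.20 g/mol = 2.28010 mol.
From the equation the K2O:KOH mole ratio is 1:2, so n(KOH) = 2.28010 × 2/1 = 4.56021 mol.
Mass of KOH = 4.56021 mol × 56.108 g/mol = 255.864 g.
Actual mass collected = 255.864 g × 0.690 = 176.546 g.

176.55 g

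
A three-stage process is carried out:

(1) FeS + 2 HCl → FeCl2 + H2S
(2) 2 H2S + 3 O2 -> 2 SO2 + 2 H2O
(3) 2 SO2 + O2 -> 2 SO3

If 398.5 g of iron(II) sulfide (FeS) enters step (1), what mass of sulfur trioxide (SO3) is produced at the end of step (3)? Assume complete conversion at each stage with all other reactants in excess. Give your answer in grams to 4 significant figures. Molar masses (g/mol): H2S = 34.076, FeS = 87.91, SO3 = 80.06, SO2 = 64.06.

n(FeS) = 398.5 / 87.91 = 4.5330 mol.
Reaction (1): FeS→H2S ratio 1:1 ⇒ n(H2S) = 4.5330 mol.
Reaction (2): H2S→SO2 ratio 2:2 ⇒ n(SO2) = 4.5330 mol.
Reaction (3): SO2→SO3 ratio 2:2 ⇒ n(SO3) = 4.5330 mol.
Mass of SO3 = 4.5330 × 80.06 = 362.92 g.

362.9 g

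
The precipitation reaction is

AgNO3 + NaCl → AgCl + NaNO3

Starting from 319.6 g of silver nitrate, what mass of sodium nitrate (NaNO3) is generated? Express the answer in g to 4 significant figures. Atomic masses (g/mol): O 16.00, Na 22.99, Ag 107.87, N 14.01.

159.9 g

M(AgNO3) = 107.87 + 14.01 + 3(16.00) = 169.88 g/mol.
M(NaNO3) = 22.99 + 14.01 + 3(16.00) = 85.00 g/mol.
n(AgNO3) = 319.60 g / 169.88 g/mol = 1.8813 mol.
From the equation the AgNO3:NaNO3 mole ratio is 1:1, so n(NaNO3) = 1.8813 × 1/1 = 1.8813 mol.
Mass of NaNO3 = 1.8813 mol × 85.00 g/mol = 159.91 g.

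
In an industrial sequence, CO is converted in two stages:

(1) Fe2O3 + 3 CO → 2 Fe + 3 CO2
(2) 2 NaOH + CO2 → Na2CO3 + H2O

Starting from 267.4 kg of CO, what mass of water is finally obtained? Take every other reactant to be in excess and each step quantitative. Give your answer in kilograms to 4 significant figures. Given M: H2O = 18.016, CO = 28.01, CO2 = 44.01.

172.0 kg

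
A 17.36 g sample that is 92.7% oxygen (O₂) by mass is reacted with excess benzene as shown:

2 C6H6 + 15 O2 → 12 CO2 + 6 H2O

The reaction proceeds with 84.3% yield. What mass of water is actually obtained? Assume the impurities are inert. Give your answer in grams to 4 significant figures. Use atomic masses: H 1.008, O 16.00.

Pure O2 available = 17.36 g × 0.927 = 16.093 g.
M(O2) = 2(16.00) = 32.00 g/mol.
M(H2O) = 2(1.008) + 16.00 = 18.016 g/mol.
n(O2) = 16.093 g / 32.00 g/mol = 0.50290 mol.
From the equation the O2:H2O mole ratio is 15:6, so n(H2O) = 0.50290 × 6/15 = 0.20116 mol.
Mass of H2O = 0.20116 mol × 18.016 g/mol = 3.6241 g.
Actual mass collected = 3.6241 g × 0.843 = 3.0551 g.

3.055 g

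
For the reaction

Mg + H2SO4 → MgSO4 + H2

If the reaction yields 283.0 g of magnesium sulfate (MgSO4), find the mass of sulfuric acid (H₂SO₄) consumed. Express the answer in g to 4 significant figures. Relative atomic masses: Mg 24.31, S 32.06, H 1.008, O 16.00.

230.6 g

M(MgSO4) = 24.31 + 32.06 + 4(16.00) = 120.37 g/mol.
M(H2SO4) = 2(1.008) + 32.06 + 4(16.00) = 98.076 g/mol.
n(MgSO4) = 283.00 g / 120.37 g/mol = 2.3511 mol.
From the equation the MgSO4:H2SO4 mole ratio is 1:1, so n(H2SO4) = 2.3511 × 1/1 = 2.3511 mol.
Mass of H2SO4 = 2.3511 mol × 98.076 g/mol = 230.58 g.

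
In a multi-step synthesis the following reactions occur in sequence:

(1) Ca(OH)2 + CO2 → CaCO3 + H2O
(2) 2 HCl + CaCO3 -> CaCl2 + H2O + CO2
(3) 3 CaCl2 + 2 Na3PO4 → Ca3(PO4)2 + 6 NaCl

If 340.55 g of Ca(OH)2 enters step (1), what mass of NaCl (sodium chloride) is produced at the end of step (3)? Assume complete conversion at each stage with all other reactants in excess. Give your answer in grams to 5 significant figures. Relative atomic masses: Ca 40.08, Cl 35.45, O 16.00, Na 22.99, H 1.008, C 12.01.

M(Ca(OH)2) = 40.08 + 2(16.00) + 2(1.008) = 74.096 g/mol.
M(NaCl) = 22.99 + 35.45 = 58.44 g/mol.
n(Ca(OH)2) = 340.55 / 74.096 = 4.59606 mol.
Reaction (1): Ca(OH)2→CaCO3 ratio 1:1 ⇒ n(CaCO3) = 4.59606 mol.
Reaction (2): CaCO3→CaCl2 ratio 1:1 ⇒ n(CaCl2) = 4.59606 mol.
Reaction (3): CaCl2→NaCl ratio 3:6 ⇒ n(NaCl) = 9.19213 mol.
Mass of NaCl = 9.19213 × 58.44 = 537.188 g.

537.19 g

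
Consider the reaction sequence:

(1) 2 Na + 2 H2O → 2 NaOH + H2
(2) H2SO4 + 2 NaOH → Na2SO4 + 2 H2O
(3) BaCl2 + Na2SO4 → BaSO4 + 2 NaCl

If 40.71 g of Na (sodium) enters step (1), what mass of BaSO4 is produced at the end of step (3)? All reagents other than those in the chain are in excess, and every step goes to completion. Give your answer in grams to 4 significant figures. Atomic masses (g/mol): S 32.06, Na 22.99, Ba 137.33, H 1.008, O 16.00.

206.6 g

M(Na) = 22.99 g/mol.
M(BaSO4) = 137.33 + 32.06 + 4(16.00) = 233.39 g/mol.
n(Na) = 40.71 / 22.99 = 1.7708 mol.
Reaction (1): Na→NaOH ratio 2:2 ⇒ n(NaOH) = 1.7708 mol.
Reaction (2): NaOH→Na2SO4 ratio 2:1 ⇒ n(Na2SO4) = 0.88538 mol.
Reaction (3): Na2SO4→BaSO4 ratio 1:1 ⇒ n(BaSO4) = 0.88538 mol.
Mass of BaSO4 = 0.88538 × 233.39 = 206.64 g.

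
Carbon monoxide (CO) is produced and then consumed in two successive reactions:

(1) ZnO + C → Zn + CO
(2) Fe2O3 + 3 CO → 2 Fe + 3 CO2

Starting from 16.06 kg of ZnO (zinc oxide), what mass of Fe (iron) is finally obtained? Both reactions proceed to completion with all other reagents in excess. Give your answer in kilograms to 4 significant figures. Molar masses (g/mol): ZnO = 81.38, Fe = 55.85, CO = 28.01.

7.348 kg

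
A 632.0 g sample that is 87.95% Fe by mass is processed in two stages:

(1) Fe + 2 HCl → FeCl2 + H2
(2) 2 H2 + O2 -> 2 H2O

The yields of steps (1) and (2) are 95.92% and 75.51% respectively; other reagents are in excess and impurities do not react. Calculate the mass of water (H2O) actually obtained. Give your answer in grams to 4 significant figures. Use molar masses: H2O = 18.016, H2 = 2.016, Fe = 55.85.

129.9 g

Pure Fe = 632.0 × 0.8795 = 555.84 g.
n(Fe) = 555.84 / 55.85 = 9.9524 mol.
Step 1 (Fe:H2 = 1:1): theoretical n(H2) = 9.9524 mol; at 95.92% yield, n(H2) = 9.5464 mol.
Step 2 (H2:H2O = 2:2): theoretical n(H2O) = 9.5464 mol, so theoretical mass = 9.5464 × 18.016 = 171.99 g.
At 75.51% yield, actual mass of H2O = 171.99 × 0.7551 = 129.87 g.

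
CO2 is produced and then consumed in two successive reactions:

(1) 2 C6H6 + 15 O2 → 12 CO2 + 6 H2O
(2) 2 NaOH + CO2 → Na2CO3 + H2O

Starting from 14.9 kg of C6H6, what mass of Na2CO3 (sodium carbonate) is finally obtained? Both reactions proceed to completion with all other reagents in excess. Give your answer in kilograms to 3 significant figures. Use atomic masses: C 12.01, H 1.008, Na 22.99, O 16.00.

121 kg

M(C6H6) = 6(12.01) + 6(1.008) = 78.108 g/mol.
M(Na2CO3) = 2(22.99) + 12.01 + 3(16.00) = 105.99 g/mol.
14.9 kg = 14900 g.
n(C6H6) = 14900 / 78.108 = 190.8 mol.
Step 1 gives a 2:12 ratio of C6H6 to CO2, so n(CO2) = 1145 mol.
In step 2 the CO2:Na2CO3 ratio is 1:1, so n(Na2CO3) = 1145 mol.
Mass of Na2CO3 = 1145 × 105.99 = 121300 g = 121 kg.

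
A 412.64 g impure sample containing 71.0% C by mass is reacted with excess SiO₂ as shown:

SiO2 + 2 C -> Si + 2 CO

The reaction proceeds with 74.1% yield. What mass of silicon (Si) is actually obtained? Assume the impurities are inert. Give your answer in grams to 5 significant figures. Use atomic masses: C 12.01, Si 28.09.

Pure C available = 412.64 g × 0.710 = 292.974 g.
M(C) = 12.01 g/mol.
M(Si) = 28.09 g/mol.
n(C) = 292.974 g / 12.01 g/mol = 24.3942 mol.
From the equation the C:Si mole ratio is 2:1, so n(Si) = 24.3942 × 1/2 = 12.1971 mol.
Mass of Si = 12.1971 mol × 28.09 g/mol = 342.617 g.
Actual mass collected = 342.617 g × 0.741 = 253.879 g.

253.88 g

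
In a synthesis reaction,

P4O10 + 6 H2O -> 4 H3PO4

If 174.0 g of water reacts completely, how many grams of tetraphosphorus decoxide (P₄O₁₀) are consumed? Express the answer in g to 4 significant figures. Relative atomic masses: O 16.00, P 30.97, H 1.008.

M(H2O) = 2(1.008) + 16.00 = 18.016 g/mol.
M(P4O10) = 4(30.97) + 10(16.00) = 283.88 g/mol.
n(H2O) = 174.00 g / 18.016 g/mol = 9.6581 mol.
From the equation the H2O:P4O10 mole ratio is 6:1, so n(P4O10) = 9.6581 × 1/6 = 1.6097 mol.
Mass of P4O10 = 1.6097 mol × 283.88 g/mol = 456.96 g.

457.0 g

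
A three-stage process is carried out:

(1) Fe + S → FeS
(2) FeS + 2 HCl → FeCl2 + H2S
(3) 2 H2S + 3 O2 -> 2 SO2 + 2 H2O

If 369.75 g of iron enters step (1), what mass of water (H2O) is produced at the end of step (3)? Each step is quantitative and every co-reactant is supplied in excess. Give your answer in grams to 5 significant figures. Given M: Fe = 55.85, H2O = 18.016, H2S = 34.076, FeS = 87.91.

n(Fe) = 369.75 / 55.85 = 6.62041 mol.
Reaction (1): Fe→FeS ratio 1:1 ⇒ n(FeS) = 6.62041 mol.
Reaction (2): FeS→H2S ratio 1:1 ⇒ n(H2S) = 6.62041 mol.
Reaction (3): H2S→H2O ratio 2:2 ⇒ n(H2O) = 6.62041 mol.
Mass of H2O = 6.62041 × 18.016 = 119.273 g.

119.27 g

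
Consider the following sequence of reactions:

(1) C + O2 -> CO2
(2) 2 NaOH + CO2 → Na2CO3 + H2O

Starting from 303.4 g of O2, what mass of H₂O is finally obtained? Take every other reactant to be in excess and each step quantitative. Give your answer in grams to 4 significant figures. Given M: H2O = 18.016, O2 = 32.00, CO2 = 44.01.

170.8 g

n(O2) = 303.40 / 32.00 = 9.4812 mol.
Step 1 gives a 1:1 ratio of O2 to CO2, so n(CO2) = 9.4812 mol.
In step 2 the CO2:H2O ratio is 1:1, so n(H2O) = 9.4812 mol.
Mass of H2O = 9.4812 × 18.016 = 170.81 g.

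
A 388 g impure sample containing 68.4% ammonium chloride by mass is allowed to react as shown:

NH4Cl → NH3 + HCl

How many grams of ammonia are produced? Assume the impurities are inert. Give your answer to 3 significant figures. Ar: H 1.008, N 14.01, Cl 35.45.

Mass of pure NH4Cl = 388 g × 0.684 = 265.4 g.
M(NH4Cl) = 14.01 + 4(1.008) + 35.45 = 53.492 g/mol.
M(NH3) = 14.01 + 3(1.008) = 17.034 g/mol.
n(NH4Cl) = 265.4 g / 53.492 g/mol = 4.961 mol.
From the equation the NH4Cl:NH3 mole ratio is 1:1, so n(NH3) = 4.961 × 1/1 = 4.961 mol.
Mass of NH3 = 4.961 mol × 17.034 g/mol = 84.51 g.

84.5 g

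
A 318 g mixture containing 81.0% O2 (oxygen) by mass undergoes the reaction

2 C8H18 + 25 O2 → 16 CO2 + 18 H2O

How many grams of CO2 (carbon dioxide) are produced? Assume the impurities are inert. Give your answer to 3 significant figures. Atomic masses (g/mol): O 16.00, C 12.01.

Mass of pure O2 = 318 g × 0.810 = 257.6 g.
M(O2) = 2(16.00) = 32.00 g/mol.
M(CO2) = 12.01 + 2(16.00) = 44.01 g/mol.
n(O2) = 257.6 g / 32.00 g/mol = 8.049 mol.
From the equation the O2:CO2 mole ratio is 25:16, so n(CO2) = 8.049 × 16/25 = 5.152 mol.
Mass of CO2 = 5.152 mol × 44.01 g/mol = 226.7 g.

227 g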